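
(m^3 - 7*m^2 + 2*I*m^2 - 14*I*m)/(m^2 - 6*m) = (m^2 + m*(-7 + 2*I) - 14*I)/(m - 6)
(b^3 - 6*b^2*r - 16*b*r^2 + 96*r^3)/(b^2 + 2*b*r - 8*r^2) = (-b^2 + 10*b*r - 24*r^2)/(-b + 2*r)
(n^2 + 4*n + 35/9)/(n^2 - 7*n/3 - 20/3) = (n + 7/3)/(n - 4)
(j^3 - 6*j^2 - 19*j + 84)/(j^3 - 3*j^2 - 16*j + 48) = (j - 7)/(j - 4)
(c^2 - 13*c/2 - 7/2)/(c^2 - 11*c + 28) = (c + 1/2)/(c - 4)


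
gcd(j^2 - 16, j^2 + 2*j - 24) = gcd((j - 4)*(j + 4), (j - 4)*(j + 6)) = j - 4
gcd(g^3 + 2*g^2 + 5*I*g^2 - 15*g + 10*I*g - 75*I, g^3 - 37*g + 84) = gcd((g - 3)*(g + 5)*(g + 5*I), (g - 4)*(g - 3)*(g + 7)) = g - 3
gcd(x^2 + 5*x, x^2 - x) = x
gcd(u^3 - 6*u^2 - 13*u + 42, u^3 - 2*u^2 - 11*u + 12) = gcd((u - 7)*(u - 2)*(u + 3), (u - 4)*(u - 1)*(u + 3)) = u + 3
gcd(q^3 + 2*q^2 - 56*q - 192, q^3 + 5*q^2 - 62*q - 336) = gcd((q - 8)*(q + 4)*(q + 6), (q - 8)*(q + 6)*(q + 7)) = q^2 - 2*q - 48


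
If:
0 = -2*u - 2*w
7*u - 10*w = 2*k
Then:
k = -17*w/2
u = -w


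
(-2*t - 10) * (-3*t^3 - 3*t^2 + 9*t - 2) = 6*t^4 + 36*t^3 + 12*t^2 - 86*t + 20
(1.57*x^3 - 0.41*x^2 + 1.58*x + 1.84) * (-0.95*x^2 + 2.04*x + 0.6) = -1.4915*x^5 + 3.5923*x^4 - 1.3954*x^3 + 1.2292*x^2 + 4.7016*x + 1.104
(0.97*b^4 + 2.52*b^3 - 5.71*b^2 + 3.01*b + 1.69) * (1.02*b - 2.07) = 0.9894*b^5 + 0.5625*b^4 - 11.0406*b^3 + 14.8899*b^2 - 4.5069*b - 3.4983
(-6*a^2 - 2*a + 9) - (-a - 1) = -6*a^2 - a + 10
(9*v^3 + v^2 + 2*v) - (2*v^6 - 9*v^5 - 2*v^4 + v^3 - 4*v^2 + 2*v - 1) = -2*v^6 + 9*v^5 + 2*v^4 + 8*v^3 + 5*v^2 + 1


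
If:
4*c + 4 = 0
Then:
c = -1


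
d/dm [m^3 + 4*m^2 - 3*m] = 3*m^2 + 8*m - 3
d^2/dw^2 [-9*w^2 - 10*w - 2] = -18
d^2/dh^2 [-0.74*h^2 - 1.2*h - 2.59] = -1.48000000000000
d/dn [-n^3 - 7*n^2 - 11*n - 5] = -3*n^2 - 14*n - 11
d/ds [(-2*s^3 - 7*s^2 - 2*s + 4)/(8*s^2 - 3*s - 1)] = (-16*s^4 + 12*s^3 + 43*s^2 - 50*s + 14)/(64*s^4 - 48*s^3 - 7*s^2 + 6*s + 1)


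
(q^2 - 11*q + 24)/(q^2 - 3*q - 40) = (q - 3)/(q + 5)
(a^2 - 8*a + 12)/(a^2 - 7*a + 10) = (a - 6)/(a - 5)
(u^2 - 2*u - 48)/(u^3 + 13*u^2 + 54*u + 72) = (u - 8)/(u^2 + 7*u + 12)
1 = 1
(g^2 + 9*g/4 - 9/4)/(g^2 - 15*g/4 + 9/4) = (g + 3)/(g - 3)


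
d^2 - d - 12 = (d - 4)*(d + 3)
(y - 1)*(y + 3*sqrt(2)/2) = y^2 - y + 3*sqrt(2)*y/2 - 3*sqrt(2)/2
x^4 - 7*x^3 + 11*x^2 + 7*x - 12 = (x - 4)*(x - 3)*(x - 1)*(x + 1)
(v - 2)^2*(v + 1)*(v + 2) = v^4 - v^3 - 6*v^2 + 4*v + 8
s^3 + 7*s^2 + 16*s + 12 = (s + 2)^2*(s + 3)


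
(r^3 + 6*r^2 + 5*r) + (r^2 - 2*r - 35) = r^3 + 7*r^2 + 3*r - 35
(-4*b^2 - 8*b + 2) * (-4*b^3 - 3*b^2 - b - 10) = 16*b^5 + 44*b^4 + 20*b^3 + 42*b^2 + 78*b - 20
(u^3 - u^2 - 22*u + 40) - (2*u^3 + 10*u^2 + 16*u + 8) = -u^3 - 11*u^2 - 38*u + 32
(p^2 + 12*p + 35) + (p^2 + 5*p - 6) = 2*p^2 + 17*p + 29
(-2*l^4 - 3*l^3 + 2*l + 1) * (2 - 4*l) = 8*l^5 + 8*l^4 - 6*l^3 - 8*l^2 + 2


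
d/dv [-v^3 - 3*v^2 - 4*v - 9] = -3*v^2 - 6*v - 4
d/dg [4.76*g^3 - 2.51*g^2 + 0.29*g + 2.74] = 14.28*g^2 - 5.02*g + 0.29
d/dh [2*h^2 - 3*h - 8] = 4*h - 3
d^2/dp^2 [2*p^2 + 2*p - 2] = 4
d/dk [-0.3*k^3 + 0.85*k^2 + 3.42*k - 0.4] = -0.9*k^2 + 1.7*k + 3.42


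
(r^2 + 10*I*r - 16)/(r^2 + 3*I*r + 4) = (r^2 + 10*I*r - 16)/(r^2 + 3*I*r + 4)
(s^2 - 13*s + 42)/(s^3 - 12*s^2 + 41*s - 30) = (s - 7)/(s^2 - 6*s + 5)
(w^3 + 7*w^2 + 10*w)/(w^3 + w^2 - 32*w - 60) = w/(w - 6)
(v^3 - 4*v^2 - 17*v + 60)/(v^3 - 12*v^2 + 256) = (v^2 - 8*v + 15)/(v^2 - 16*v + 64)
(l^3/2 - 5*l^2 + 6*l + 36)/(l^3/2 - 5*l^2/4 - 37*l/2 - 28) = 2*(l^2 - 12*l + 36)/(2*l^2 - 9*l - 56)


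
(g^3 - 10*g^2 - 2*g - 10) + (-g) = g^3 - 10*g^2 - 3*g - 10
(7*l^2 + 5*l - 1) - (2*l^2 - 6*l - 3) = 5*l^2 + 11*l + 2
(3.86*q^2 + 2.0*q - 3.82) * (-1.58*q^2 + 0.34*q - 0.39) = -6.0988*q^4 - 1.8476*q^3 + 5.2102*q^2 - 2.0788*q + 1.4898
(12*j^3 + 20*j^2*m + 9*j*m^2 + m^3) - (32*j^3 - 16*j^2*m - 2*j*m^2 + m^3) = -20*j^3 + 36*j^2*m + 11*j*m^2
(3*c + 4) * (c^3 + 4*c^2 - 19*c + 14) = 3*c^4 + 16*c^3 - 41*c^2 - 34*c + 56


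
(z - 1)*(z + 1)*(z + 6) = z^3 + 6*z^2 - z - 6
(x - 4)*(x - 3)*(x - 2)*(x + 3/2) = x^4 - 15*x^3/2 + 25*x^2/2 + 15*x - 36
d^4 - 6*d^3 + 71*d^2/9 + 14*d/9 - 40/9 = (d - 4)*(d - 5/3)*(d - 1)*(d + 2/3)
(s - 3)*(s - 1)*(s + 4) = s^3 - 13*s + 12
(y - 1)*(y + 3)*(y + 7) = y^3 + 9*y^2 + 11*y - 21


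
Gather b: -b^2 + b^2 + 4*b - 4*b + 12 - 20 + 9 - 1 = 0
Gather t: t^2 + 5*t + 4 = t^2 + 5*t + 4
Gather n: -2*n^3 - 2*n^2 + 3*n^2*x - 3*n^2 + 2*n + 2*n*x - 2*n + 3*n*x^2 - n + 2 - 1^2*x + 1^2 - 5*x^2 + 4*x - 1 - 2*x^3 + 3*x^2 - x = -2*n^3 + n^2*(3*x - 5) + n*(3*x^2 + 2*x - 1) - 2*x^3 - 2*x^2 + 2*x + 2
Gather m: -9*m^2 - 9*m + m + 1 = -9*m^2 - 8*m + 1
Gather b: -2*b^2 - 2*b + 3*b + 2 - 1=-2*b^2 + b + 1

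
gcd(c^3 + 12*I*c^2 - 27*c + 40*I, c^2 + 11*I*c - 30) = c + 5*I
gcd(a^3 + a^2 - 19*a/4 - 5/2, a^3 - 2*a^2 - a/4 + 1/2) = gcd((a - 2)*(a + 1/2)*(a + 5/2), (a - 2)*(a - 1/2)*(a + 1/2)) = a^2 - 3*a/2 - 1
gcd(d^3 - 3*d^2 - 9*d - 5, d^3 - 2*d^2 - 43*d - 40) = d + 1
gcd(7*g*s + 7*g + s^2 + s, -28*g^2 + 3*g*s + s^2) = 7*g + s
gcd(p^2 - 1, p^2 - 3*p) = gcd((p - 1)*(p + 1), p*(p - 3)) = 1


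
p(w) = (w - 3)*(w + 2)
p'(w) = 2*w - 1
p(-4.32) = 16.98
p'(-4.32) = -9.64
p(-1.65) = -1.63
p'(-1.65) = -4.30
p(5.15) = 15.37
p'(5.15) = 9.30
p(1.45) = -5.35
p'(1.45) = 1.90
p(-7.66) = 60.34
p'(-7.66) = -16.32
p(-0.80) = -4.56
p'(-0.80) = -2.60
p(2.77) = -1.10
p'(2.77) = 4.54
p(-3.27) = 7.96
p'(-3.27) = -7.54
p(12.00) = 126.00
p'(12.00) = 23.00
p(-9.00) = 84.00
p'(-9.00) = -19.00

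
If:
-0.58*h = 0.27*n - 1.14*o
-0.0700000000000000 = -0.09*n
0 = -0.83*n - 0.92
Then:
No Solution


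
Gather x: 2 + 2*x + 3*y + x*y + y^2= x*(y + 2) + y^2 + 3*y + 2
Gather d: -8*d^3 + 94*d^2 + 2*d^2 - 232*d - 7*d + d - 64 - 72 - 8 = -8*d^3 + 96*d^2 - 238*d - 144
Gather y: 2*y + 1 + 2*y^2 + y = 2*y^2 + 3*y + 1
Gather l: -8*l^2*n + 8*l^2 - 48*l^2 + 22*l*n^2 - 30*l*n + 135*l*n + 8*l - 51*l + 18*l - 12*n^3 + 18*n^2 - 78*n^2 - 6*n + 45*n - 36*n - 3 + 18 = l^2*(-8*n - 40) + l*(22*n^2 + 105*n - 25) - 12*n^3 - 60*n^2 + 3*n + 15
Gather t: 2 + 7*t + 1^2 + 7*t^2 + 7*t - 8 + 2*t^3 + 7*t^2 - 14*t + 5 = 2*t^3 + 14*t^2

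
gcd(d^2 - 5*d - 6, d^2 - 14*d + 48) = d - 6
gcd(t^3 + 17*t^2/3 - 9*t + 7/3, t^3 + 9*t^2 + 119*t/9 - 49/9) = t^2 + 20*t/3 - 7/3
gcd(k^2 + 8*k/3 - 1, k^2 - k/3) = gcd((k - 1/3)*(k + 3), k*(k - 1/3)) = k - 1/3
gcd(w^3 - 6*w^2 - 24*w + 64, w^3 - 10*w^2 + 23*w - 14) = w - 2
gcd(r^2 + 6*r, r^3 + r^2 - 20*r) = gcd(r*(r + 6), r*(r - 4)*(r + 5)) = r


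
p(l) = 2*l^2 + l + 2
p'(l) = 4*l + 1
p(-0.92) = 2.77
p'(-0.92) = -2.68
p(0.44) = 2.83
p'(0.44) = 2.76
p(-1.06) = 3.19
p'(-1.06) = -3.24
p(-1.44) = 4.71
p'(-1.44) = -4.76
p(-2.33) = 10.53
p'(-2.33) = -8.32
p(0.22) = 2.32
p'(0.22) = 1.88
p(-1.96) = 7.72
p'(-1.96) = -6.84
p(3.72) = 33.40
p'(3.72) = 15.88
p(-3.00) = 17.00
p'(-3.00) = -11.00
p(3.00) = 23.00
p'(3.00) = 13.00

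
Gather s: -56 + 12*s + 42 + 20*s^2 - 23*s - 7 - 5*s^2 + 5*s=15*s^2 - 6*s - 21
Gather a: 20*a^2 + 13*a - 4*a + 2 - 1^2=20*a^2 + 9*a + 1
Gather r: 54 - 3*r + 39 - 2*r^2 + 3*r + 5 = 98 - 2*r^2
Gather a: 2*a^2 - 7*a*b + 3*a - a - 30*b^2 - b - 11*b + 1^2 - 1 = 2*a^2 + a*(2 - 7*b) - 30*b^2 - 12*b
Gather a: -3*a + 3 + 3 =6 - 3*a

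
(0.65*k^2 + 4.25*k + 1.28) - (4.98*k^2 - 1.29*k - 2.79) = -4.33*k^2 + 5.54*k + 4.07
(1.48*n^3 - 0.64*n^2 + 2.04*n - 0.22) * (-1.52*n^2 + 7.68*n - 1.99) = -2.2496*n^5 + 12.3392*n^4 - 10.9612*n^3 + 17.2752*n^2 - 5.7492*n + 0.4378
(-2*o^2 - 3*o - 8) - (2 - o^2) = -o^2 - 3*o - 10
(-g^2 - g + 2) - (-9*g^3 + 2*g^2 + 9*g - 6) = 9*g^3 - 3*g^2 - 10*g + 8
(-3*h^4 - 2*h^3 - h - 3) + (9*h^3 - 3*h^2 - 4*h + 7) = -3*h^4 + 7*h^3 - 3*h^2 - 5*h + 4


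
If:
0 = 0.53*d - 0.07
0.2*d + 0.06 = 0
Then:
No Solution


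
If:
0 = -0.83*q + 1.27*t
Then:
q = 1.53012048192771*t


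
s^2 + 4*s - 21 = (s - 3)*(s + 7)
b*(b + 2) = b^2 + 2*b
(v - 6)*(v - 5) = v^2 - 11*v + 30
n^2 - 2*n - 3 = (n - 3)*(n + 1)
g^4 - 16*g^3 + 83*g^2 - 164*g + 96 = (g - 8)*(g - 4)*(g - 3)*(g - 1)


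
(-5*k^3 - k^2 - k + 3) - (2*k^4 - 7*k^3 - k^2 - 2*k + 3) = -2*k^4 + 2*k^3 + k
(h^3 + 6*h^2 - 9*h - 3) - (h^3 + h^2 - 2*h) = 5*h^2 - 7*h - 3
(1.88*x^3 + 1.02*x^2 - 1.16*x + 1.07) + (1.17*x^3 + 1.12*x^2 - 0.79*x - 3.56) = 3.05*x^3 + 2.14*x^2 - 1.95*x - 2.49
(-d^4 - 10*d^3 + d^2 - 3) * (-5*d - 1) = 5*d^5 + 51*d^4 + 5*d^3 - d^2 + 15*d + 3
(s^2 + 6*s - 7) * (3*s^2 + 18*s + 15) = 3*s^4 + 36*s^3 + 102*s^2 - 36*s - 105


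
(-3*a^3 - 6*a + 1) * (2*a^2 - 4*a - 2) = -6*a^5 + 12*a^4 - 6*a^3 + 26*a^2 + 8*a - 2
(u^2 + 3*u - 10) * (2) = 2*u^2 + 6*u - 20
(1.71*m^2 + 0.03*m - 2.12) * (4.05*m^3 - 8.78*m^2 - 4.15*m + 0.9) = 6.9255*m^5 - 14.8923*m^4 - 15.9459*m^3 + 20.0281*m^2 + 8.825*m - 1.908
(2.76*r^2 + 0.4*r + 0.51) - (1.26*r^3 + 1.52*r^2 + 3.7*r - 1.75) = -1.26*r^3 + 1.24*r^2 - 3.3*r + 2.26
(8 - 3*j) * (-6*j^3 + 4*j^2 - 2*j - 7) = 18*j^4 - 60*j^3 + 38*j^2 + 5*j - 56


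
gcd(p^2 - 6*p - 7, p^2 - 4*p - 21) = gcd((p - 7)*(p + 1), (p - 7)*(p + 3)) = p - 7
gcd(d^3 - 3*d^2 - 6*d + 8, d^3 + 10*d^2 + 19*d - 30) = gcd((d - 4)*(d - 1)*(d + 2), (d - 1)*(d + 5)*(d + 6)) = d - 1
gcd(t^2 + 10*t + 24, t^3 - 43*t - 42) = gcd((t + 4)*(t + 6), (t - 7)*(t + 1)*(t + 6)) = t + 6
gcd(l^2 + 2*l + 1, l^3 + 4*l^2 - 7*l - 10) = l + 1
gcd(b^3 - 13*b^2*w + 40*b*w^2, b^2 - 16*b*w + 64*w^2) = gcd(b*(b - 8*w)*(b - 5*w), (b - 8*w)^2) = -b + 8*w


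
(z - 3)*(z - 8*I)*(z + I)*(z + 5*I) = z^4 - 3*z^3 - 2*I*z^3 + 43*z^2 + 6*I*z^2 - 129*z + 40*I*z - 120*I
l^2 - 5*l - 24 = (l - 8)*(l + 3)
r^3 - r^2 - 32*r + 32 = (r - 1)*(r - 4*sqrt(2))*(r + 4*sqrt(2))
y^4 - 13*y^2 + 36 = (y - 3)*(y - 2)*(y + 2)*(y + 3)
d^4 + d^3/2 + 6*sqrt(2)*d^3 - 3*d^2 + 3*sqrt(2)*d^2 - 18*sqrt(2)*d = d*(d - 3/2)*(d + 2)*(d + 6*sqrt(2))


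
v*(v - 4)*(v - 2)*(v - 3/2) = v^4 - 15*v^3/2 + 17*v^2 - 12*v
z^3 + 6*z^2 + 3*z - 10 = (z - 1)*(z + 2)*(z + 5)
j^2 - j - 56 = (j - 8)*(j + 7)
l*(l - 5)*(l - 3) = l^3 - 8*l^2 + 15*l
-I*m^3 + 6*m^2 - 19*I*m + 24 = (m - 3*I)*(m + 8*I)*(-I*m + 1)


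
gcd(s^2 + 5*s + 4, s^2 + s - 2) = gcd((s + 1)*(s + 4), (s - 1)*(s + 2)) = 1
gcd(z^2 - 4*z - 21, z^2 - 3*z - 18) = z + 3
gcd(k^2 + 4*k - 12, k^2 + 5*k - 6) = k + 6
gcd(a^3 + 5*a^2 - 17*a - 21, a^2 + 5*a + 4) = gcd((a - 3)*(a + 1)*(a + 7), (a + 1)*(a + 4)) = a + 1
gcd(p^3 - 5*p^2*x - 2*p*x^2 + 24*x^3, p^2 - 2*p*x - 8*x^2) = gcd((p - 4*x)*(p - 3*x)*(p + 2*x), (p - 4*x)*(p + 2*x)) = -p^2 + 2*p*x + 8*x^2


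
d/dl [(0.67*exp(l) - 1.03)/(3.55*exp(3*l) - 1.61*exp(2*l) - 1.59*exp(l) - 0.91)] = (-4.757*exp(3*l) + 12.0482*exp(2*l) - 3.3166*exp(l) - 2.2474)*exp(l)/(12.6025*exp(6*l) - 11.431*exp(5*l) - 8.6969*exp(4*l) - 1.3412*exp(3*l) + 5.4583*exp(2*l) + 2.8938*exp(l) + 0.8281)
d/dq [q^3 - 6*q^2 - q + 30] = 3*q^2 - 12*q - 1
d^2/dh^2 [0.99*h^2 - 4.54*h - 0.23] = 1.98000000000000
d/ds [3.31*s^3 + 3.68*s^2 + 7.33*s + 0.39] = 9.93*s^2 + 7.36*s + 7.33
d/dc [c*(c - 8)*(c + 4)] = 3*c^2 - 8*c - 32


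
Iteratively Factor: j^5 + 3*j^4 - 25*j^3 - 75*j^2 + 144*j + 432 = (j + 4)*(j^4 - j^3 - 21*j^2 + 9*j + 108) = (j - 3)*(j + 4)*(j^3 + 2*j^2 - 15*j - 36) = (j - 3)*(j + 3)*(j + 4)*(j^2 - j - 12) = (j - 3)*(j + 3)^2*(j + 4)*(j - 4)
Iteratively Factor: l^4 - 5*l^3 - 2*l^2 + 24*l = (l - 3)*(l^3 - 2*l^2 - 8*l) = (l - 4)*(l - 3)*(l^2 + 2*l) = (l - 4)*(l - 3)*(l + 2)*(l)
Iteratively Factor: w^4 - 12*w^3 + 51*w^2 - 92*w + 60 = (w - 3)*(w^3 - 9*w^2 + 24*w - 20) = (w - 3)*(w - 2)*(w^2 - 7*w + 10) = (w - 3)*(w - 2)^2*(w - 5)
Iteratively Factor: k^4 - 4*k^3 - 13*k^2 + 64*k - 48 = (k - 3)*(k^3 - k^2 - 16*k + 16) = (k - 4)*(k - 3)*(k^2 + 3*k - 4) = (k - 4)*(k - 3)*(k + 4)*(k - 1)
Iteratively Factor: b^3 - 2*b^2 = (b)*(b^2 - 2*b) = b^2*(b - 2)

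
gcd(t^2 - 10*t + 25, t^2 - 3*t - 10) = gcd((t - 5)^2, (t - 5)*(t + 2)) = t - 5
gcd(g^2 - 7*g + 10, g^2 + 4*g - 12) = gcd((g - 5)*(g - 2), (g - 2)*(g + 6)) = g - 2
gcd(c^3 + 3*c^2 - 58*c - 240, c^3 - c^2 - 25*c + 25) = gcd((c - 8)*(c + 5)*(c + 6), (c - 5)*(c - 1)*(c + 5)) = c + 5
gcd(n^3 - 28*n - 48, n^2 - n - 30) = n - 6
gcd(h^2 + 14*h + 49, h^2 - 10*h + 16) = 1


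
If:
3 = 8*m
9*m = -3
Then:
No Solution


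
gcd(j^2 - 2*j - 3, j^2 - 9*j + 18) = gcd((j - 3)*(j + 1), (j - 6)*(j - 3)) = j - 3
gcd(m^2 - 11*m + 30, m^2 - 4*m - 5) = m - 5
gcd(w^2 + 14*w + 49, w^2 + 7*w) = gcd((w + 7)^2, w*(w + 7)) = w + 7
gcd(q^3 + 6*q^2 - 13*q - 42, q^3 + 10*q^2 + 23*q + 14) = q^2 + 9*q + 14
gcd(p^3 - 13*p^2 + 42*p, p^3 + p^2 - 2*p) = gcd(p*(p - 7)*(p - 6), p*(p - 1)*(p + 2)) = p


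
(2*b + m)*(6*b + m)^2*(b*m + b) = 72*b^4*m + 72*b^4 + 60*b^3*m^2 + 60*b^3*m + 14*b^2*m^3 + 14*b^2*m^2 + b*m^4 + b*m^3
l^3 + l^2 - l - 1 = (l - 1)*(l + 1)^2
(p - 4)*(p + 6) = p^2 + 2*p - 24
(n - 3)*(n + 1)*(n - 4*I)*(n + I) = n^4 - 2*n^3 - 3*I*n^3 + n^2 + 6*I*n^2 - 8*n + 9*I*n - 12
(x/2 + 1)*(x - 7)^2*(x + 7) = x^4/2 - 5*x^3/2 - 63*x^2/2 + 245*x/2 + 343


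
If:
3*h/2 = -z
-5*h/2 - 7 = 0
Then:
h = -14/5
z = 21/5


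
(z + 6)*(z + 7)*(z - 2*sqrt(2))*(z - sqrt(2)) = z^4 - 3*sqrt(2)*z^3 + 13*z^3 - 39*sqrt(2)*z^2 + 46*z^2 - 126*sqrt(2)*z + 52*z + 168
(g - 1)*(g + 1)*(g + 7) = g^3 + 7*g^2 - g - 7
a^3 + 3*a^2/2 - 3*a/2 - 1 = (a - 1)*(a + 1/2)*(a + 2)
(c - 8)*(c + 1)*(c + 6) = c^3 - c^2 - 50*c - 48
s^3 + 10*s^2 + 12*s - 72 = (s - 2)*(s + 6)^2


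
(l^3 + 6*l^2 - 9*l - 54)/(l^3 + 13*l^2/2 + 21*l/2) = 2*(l^2 + 3*l - 18)/(l*(2*l + 7))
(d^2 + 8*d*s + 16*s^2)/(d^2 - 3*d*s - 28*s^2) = (-d - 4*s)/(-d + 7*s)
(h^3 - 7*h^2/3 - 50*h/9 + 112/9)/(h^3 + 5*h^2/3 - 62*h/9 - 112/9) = (h - 2)/(h + 2)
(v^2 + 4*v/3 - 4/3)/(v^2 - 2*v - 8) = (v - 2/3)/(v - 4)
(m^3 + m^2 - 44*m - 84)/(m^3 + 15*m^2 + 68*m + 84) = (m - 7)/(m + 7)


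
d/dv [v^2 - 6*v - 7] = 2*v - 6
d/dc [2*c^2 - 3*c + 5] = 4*c - 3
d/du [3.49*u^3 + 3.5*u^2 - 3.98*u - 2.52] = 10.47*u^2 + 7.0*u - 3.98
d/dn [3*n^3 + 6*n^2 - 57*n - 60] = 9*n^2 + 12*n - 57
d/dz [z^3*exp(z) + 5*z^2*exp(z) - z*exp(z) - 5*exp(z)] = (z^3 + 8*z^2 + 9*z - 6)*exp(z)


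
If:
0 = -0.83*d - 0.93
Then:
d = -1.12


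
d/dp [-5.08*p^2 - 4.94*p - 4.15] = -10.16*p - 4.94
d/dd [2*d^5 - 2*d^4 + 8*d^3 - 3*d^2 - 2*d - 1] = 10*d^4 - 8*d^3 + 24*d^2 - 6*d - 2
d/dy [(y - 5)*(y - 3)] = 2*y - 8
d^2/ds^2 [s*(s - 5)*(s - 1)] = 6*s - 12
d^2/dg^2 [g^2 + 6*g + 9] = 2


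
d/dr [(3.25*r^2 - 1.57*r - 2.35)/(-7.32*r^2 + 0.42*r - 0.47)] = (-10.1274*r^2 - 37.459*r + 1.7249)/(53.5824*r^4 - 6.1488*r^3 + 7.0572*r^2 - 0.3948*r + 0.2209)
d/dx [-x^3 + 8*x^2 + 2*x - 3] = -3*x^2 + 16*x + 2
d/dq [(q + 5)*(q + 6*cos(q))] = q - (q + 5)*(6*sin(q) - 1) + 6*cos(q)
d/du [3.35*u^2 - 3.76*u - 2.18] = 6.7*u - 3.76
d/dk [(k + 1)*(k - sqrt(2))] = 2*k - sqrt(2) + 1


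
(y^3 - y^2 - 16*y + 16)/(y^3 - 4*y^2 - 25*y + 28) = (y - 4)/(y - 7)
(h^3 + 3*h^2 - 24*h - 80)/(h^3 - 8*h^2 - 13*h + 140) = (h + 4)/(h - 7)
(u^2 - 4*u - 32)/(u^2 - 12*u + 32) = (u + 4)/(u - 4)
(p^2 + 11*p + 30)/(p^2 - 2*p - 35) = (p + 6)/(p - 7)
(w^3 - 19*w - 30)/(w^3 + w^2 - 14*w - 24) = (w - 5)/(w - 4)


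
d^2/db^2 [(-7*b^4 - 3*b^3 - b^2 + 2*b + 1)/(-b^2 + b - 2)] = 2*(7*b^6 - 21*b^5 + 63*b^4 - 116*b^3 + 141*b^2 + 51*b + 1)/(b^6 - 3*b^5 + 9*b^4 - 13*b^3 + 18*b^2 - 12*b + 8)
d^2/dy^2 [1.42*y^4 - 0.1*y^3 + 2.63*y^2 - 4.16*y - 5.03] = 17.04*y^2 - 0.6*y + 5.26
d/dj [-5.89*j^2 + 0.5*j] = 0.5 - 11.78*j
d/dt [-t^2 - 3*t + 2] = -2*t - 3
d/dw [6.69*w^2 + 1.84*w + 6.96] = 13.38*w + 1.84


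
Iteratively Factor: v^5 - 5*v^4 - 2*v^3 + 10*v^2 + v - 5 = (v - 1)*(v^4 - 4*v^3 - 6*v^2 + 4*v + 5) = (v - 1)*(v + 1)*(v^3 - 5*v^2 - v + 5) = (v - 1)*(v + 1)^2*(v^2 - 6*v + 5) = (v - 5)*(v - 1)*(v + 1)^2*(v - 1)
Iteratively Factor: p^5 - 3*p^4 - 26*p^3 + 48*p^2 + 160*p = (p - 5)*(p^4 + 2*p^3 - 16*p^2 - 32*p) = (p - 5)*(p + 4)*(p^3 - 2*p^2 - 8*p) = (p - 5)*(p - 4)*(p + 4)*(p^2 + 2*p) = p*(p - 5)*(p - 4)*(p + 4)*(p + 2)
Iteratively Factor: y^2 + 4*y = (y + 4)*(y)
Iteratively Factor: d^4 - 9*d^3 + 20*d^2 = (d)*(d^3 - 9*d^2 + 20*d) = d^2*(d^2 - 9*d + 20) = d^2*(d - 5)*(d - 4)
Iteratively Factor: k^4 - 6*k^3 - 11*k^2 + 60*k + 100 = (k + 2)*(k^3 - 8*k^2 + 5*k + 50) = (k + 2)^2*(k^2 - 10*k + 25) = (k - 5)*(k + 2)^2*(k - 5)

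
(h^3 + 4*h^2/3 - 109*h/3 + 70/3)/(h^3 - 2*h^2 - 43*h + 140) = (h - 2/3)/(h - 4)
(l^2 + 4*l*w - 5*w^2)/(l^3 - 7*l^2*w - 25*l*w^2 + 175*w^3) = (l - w)/(l^2 - 12*l*w + 35*w^2)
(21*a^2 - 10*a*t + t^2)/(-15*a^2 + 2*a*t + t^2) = (-7*a + t)/(5*a + t)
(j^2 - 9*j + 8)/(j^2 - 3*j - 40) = (j - 1)/(j + 5)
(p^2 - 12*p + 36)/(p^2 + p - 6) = (p^2 - 12*p + 36)/(p^2 + p - 6)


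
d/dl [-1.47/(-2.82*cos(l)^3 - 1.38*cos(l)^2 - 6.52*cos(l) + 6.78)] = (12.4362*cos(l)^2 + 4.0572*cos(l) + 9.5844)*sin(l)/(2.82*cos(l)^3 + 1.38*cos(l)^2 + 6.52*cos(l) - 6.78)^2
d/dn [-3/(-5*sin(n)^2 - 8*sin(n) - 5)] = -6*(5*sin(n) + 4)*cos(n)/(5*sin(n)^2 + 8*sin(n) + 5)^2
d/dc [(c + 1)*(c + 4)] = 2*c + 5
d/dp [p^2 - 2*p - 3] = 2*p - 2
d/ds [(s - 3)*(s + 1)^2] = (s + 1)*(3*s - 5)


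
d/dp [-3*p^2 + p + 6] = 1 - 6*p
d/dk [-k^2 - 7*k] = -2*k - 7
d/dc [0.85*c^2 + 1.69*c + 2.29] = 1.7*c + 1.69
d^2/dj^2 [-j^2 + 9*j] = -2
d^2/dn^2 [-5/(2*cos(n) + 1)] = 10*(-cos(n) + cos(2*n) - 3)/(2*cos(n) + 1)^3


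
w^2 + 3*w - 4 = (w - 1)*(w + 4)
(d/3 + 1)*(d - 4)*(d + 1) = d^3/3 - 13*d/3 - 4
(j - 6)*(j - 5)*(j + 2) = j^3 - 9*j^2 + 8*j + 60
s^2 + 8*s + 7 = (s + 1)*(s + 7)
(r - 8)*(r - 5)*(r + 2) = r^3 - 11*r^2 + 14*r + 80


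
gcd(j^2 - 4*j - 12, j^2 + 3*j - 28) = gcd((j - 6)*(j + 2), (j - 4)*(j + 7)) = 1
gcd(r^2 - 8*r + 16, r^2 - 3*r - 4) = r - 4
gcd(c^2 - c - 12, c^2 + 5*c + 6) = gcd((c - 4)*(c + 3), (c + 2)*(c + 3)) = c + 3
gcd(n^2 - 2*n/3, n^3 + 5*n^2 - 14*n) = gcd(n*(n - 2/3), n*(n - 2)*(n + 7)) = n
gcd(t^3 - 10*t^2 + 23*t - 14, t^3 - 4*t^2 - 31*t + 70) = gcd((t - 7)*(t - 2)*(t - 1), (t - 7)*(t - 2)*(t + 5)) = t^2 - 9*t + 14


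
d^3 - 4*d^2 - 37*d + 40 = (d - 8)*(d - 1)*(d + 5)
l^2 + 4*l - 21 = (l - 3)*(l + 7)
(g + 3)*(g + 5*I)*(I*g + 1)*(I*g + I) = -g^4 - 4*g^3 - 4*I*g^3 - 8*g^2 - 16*I*g^2 - 20*g - 12*I*g - 15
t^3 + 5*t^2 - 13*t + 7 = (t - 1)^2*(t + 7)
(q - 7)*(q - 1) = q^2 - 8*q + 7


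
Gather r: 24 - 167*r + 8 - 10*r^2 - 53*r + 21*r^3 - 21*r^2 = 21*r^3 - 31*r^2 - 220*r + 32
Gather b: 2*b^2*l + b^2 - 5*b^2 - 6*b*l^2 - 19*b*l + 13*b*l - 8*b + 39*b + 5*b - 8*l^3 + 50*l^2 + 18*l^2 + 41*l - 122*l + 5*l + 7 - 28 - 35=b^2*(2*l - 4) + b*(-6*l^2 - 6*l + 36) - 8*l^3 + 68*l^2 - 76*l - 56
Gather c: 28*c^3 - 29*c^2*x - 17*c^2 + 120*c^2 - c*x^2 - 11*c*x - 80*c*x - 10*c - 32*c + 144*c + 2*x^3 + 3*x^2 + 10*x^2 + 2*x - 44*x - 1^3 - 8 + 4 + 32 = 28*c^3 + c^2*(103 - 29*x) + c*(-x^2 - 91*x + 102) + 2*x^3 + 13*x^2 - 42*x + 27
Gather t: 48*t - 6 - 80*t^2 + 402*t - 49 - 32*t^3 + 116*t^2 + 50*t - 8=-32*t^3 + 36*t^2 + 500*t - 63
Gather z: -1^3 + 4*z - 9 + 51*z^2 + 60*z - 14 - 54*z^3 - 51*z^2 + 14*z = -54*z^3 + 78*z - 24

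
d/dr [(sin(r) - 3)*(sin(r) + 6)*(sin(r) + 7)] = (3*sin(r)^2 + 20*sin(r) + 3)*cos(r)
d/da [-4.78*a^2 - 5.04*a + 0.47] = -9.56*a - 5.04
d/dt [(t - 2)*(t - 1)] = 2*t - 3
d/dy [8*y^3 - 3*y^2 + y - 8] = 24*y^2 - 6*y + 1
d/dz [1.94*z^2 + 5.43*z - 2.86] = 3.88*z + 5.43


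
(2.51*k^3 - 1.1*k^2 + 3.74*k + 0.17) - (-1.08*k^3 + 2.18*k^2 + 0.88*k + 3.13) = 3.59*k^3 - 3.28*k^2 + 2.86*k - 2.96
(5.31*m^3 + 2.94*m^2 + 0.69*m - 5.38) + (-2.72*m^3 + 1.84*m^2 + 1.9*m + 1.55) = 2.59*m^3 + 4.78*m^2 + 2.59*m - 3.83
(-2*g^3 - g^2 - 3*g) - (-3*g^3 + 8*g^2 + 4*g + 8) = g^3 - 9*g^2 - 7*g - 8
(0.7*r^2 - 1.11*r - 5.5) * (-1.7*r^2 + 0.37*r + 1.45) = -1.19*r^4 + 2.146*r^3 + 9.9543*r^2 - 3.6445*r - 7.975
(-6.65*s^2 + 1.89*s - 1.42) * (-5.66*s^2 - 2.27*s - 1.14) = 37.639*s^4 + 4.3981*s^3 + 11.3279*s^2 + 1.0688*s + 1.6188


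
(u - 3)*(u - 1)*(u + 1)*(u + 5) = u^4 + 2*u^3 - 16*u^2 - 2*u + 15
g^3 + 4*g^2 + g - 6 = (g - 1)*(g + 2)*(g + 3)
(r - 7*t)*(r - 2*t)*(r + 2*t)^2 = r^4 - 5*r^3*t - 18*r^2*t^2 + 20*r*t^3 + 56*t^4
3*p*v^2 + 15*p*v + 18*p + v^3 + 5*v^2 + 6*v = (3*p + v)*(v + 2)*(v + 3)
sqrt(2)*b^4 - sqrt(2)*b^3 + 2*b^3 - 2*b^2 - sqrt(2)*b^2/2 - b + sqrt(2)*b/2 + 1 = (b - 1)*(b - sqrt(2)/2)*(b + sqrt(2))*(sqrt(2)*b + 1)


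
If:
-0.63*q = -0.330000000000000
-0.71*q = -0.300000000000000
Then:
No Solution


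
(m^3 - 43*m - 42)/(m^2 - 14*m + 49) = (m^2 + 7*m + 6)/(m - 7)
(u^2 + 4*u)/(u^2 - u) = (u + 4)/(u - 1)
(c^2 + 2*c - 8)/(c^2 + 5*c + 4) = (c - 2)/(c + 1)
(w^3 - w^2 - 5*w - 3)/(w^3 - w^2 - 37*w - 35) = (w^2 - 2*w - 3)/(w^2 - 2*w - 35)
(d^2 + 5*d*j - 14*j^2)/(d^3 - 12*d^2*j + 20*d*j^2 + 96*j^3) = (d^2 + 5*d*j - 14*j^2)/(d^3 - 12*d^2*j + 20*d*j^2 + 96*j^3)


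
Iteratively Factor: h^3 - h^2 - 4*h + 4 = (h - 2)*(h^2 + h - 2) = (h - 2)*(h - 1)*(h + 2)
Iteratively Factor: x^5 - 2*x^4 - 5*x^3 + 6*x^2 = (x + 2)*(x^4 - 4*x^3 + 3*x^2) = (x - 1)*(x + 2)*(x^3 - 3*x^2) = (x - 3)*(x - 1)*(x + 2)*(x^2) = x*(x - 3)*(x - 1)*(x + 2)*(x)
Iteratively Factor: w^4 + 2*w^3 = (w)*(w^3 + 2*w^2) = w^2*(w^2 + 2*w) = w^2*(w + 2)*(w)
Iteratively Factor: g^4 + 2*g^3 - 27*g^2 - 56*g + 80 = (g - 5)*(g^3 + 7*g^2 + 8*g - 16) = (g - 5)*(g - 1)*(g^2 + 8*g + 16) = (g - 5)*(g - 1)*(g + 4)*(g + 4)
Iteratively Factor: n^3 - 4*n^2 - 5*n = (n)*(n^2 - 4*n - 5) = n*(n + 1)*(n - 5)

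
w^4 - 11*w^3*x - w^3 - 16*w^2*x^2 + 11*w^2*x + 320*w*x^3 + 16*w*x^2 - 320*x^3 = (w - 1)*(w - 8*x)^2*(w + 5*x)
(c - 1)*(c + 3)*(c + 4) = c^3 + 6*c^2 + 5*c - 12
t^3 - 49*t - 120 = (t - 8)*(t + 3)*(t + 5)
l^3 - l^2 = l^2*(l - 1)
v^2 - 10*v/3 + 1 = (v - 3)*(v - 1/3)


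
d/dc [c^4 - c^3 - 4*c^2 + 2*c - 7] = 4*c^3 - 3*c^2 - 8*c + 2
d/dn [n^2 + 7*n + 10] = 2*n + 7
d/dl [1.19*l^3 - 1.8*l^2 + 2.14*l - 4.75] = 3.57*l^2 - 3.6*l + 2.14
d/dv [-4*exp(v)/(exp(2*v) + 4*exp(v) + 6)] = 4*(exp(2*v) - 6)*exp(v)/(exp(4*v) + 8*exp(3*v) + 28*exp(2*v) + 48*exp(v) + 36)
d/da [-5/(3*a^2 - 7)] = 30*a/(3*a^2 - 7)^2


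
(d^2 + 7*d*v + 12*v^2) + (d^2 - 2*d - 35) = 2*d^2 + 7*d*v - 2*d + 12*v^2 - 35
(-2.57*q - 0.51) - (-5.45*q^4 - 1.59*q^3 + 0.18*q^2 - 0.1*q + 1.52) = 5.45*q^4 + 1.59*q^3 - 0.18*q^2 - 2.47*q - 2.03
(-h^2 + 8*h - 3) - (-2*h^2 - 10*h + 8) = h^2 + 18*h - 11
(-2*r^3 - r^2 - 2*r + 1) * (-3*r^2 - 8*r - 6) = 6*r^5 + 19*r^4 + 26*r^3 + 19*r^2 + 4*r - 6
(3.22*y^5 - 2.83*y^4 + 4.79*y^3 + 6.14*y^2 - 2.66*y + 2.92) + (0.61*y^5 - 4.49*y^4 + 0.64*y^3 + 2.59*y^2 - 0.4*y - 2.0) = 3.83*y^5 - 7.32*y^4 + 5.43*y^3 + 8.73*y^2 - 3.06*y + 0.92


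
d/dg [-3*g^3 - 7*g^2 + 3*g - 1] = -9*g^2 - 14*g + 3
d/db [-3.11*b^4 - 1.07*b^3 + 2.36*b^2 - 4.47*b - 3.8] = -12.44*b^3 - 3.21*b^2 + 4.72*b - 4.47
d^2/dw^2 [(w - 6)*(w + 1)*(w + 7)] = 6*w + 4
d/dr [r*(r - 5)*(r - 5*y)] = 3*r^2 - 10*r*y - 10*r + 25*y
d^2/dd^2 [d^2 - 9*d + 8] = 2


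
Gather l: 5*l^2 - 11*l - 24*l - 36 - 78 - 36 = 5*l^2 - 35*l - 150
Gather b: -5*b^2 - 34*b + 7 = -5*b^2 - 34*b + 7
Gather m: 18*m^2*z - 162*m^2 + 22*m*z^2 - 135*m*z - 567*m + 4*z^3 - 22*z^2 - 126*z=m^2*(18*z - 162) + m*(22*z^2 - 135*z - 567) + 4*z^3 - 22*z^2 - 126*z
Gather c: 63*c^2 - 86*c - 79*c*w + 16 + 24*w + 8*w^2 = 63*c^2 + c*(-79*w - 86) + 8*w^2 + 24*w + 16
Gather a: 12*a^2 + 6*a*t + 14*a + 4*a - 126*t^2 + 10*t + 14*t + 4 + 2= 12*a^2 + a*(6*t + 18) - 126*t^2 + 24*t + 6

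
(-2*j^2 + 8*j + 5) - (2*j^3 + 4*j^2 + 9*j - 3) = -2*j^3 - 6*j^2 - j + 8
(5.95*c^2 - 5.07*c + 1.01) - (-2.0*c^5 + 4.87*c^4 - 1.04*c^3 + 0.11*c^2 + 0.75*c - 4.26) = 2.0*c^5 - 4.87*c^4 + 1.04*c^3 + 5.84*c^2 - 5.82*c + 5.27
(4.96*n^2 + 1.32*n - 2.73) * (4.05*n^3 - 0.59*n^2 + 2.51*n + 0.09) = 20.088*n^5 + 2.4196*n^4 + 0.614299999999999*n^3 + 5.3703*n^2 - 6.7335*n - 0.2457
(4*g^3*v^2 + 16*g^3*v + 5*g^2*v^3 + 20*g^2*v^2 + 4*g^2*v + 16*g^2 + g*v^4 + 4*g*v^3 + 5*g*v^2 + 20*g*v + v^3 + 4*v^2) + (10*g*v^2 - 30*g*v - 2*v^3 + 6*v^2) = 4*g^3*v^2 + 16*g^3*v + 5*g^2*v^3 + 20*g^2*v^2 + 4*g^2*v + 16*g^2 + g*v^4 + 4*g*v^3 + 15*g*v^2 - 10*g*v - v^3 + 10*v^2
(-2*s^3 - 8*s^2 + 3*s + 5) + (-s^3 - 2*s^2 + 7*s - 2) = -3*s^3 - 10*s^2 + 10*s + 3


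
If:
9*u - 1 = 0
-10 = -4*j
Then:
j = 5/2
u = 1/9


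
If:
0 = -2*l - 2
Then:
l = -1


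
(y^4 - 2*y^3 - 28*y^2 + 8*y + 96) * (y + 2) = y^5 - 32*y^3 - 48*y^2 + 112*y + 192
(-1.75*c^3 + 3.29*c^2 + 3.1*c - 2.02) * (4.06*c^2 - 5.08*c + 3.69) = -7.105*c^5 + 22.2474*c^4 - 10.5847*c^3 - 11.8091*c^2 + 21.7006*c - 7.4538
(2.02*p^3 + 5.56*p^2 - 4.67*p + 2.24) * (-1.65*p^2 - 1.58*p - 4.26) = -3.333*p^5 - 12.3656*p^4 - 9.6845*p^3 - 20.003*p^2 + 16.355*p - 9.5424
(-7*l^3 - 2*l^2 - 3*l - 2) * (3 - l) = 7*l^4 - 19*l^3 - 3*l^2 - 7*l - 6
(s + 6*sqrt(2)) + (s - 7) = 2*s - 7 + 6*sqrt(2)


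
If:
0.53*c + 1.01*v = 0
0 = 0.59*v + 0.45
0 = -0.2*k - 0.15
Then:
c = 1.45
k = -0.75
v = -0.76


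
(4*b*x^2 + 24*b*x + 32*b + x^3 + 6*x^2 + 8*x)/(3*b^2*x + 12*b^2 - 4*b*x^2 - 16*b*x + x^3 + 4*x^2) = (4*b*x + 8*b + x^2 + 2*x)/(3*b^2 - 4*b*x + x^2)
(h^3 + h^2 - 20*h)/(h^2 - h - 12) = h*(h + 5)/(h + 3)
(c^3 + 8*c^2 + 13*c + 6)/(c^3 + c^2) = 1 + 7/c + 6/c^2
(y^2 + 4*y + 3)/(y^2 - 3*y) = (y^2 + 4*y + 3)/(y*(y - 3))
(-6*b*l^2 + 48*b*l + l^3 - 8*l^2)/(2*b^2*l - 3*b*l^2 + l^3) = (-6*b*l + 48*b + l^2 - 8*l)/(2*b^2 - 3*b*l + l^2)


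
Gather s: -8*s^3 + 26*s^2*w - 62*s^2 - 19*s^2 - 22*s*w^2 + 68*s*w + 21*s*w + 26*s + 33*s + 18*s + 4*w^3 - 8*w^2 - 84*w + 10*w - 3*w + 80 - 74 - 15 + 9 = -8*s^3 + s^2*(26*w - 81) + s*(-22*w^2 + 89*w + 77) + 4*w^3 - 8*w^2 - 77*w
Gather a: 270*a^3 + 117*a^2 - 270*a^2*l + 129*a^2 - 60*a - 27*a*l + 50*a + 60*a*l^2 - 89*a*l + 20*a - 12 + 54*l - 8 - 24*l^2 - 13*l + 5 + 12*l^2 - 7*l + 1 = 270*a^3 + a^2*(246 - 270*l) + a*(60*l^2 - 116*l + 10) - 12*l^2 + 34*l - 14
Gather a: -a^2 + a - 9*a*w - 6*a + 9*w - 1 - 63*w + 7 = -a^2 + a*(-9*w - 5) - 54*w + 6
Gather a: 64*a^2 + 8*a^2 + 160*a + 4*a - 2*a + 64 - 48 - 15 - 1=72*a^2 + 162*a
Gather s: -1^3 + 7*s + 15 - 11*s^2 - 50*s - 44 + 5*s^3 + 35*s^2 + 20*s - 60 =5*s^3 + 24*s^2 - 23*s - 90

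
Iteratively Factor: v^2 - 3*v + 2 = (v - 2)*(v - 1)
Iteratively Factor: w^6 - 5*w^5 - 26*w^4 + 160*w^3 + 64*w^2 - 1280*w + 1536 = (w - 4)*(w^5 - w^4 - 30*w^3 + 40*w^2 + 224*w - 384) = (w - 4)*(w + 4)*(w^4 - 5*w^3 - 10*w^2 + 80*w - 96) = (w - 4)^2*(w + 4)*(w^3 - w^2 - 14*w + 24) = (w - 4)^2*(w + 4)^2*(w^2 - 5*w + 6) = (w - 4)^2*(w - 3)*(w + 4)^2*(w - 2)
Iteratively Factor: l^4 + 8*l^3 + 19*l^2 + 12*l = (l)*(l^3 + 8*l^2 + 19*l + 12) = l*(l + 1)*(l^2 + 7*l + 12) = l*(l + 1)*(l + 4)*(l + 3)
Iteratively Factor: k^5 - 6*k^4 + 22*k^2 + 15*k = (k - 3)*(k^4 - 3*k^3 - 9*k^2 - 5*k) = (k - 5)*(k - 3)*(k^3 + 2*k^2 + k) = (k - 5)*(k - 3)*(k + 1)*(k^2 + k) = k*(k - 5)*(k - 3)*(k + 1)*(k + 1)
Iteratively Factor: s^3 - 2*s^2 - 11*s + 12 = (s + 3)*(s^2 - 5*s + 4) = (s - 4)*(s + 3)*(s - 1)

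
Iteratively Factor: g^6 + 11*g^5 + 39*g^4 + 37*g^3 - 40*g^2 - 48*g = (g - 1)*(g^5 + 12*g^4 + 51*g^3 + 88*g^2 + 48*g) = (g - 1)*(g + 4)*(g^4 + 8*g^3 + 19*g^2 + 12*g) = (g - 1)*(g + 3)*(g + 4)*(g^3 + 5*g^2 + 4*g) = (g - 1)*(g + 1)*(g + 3)*(g + 4)*(g^2 + 4*g) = g*(g - 1)*(g + 1)*(g + 3)*(g + 4)*(g + 4)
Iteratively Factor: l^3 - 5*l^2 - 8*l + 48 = (l - 4)*(l^2 - l - 12) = (l - 4)^2*(l + 3)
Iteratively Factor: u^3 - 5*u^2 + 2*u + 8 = (u - 4)*(u^2 - u - 2) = (u - 4)*(u - 2)*(u + 1)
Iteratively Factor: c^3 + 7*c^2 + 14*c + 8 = (c + 4)*(c^2 + 3*c + 2) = (c + 1)*(c + 4)*(c + 2)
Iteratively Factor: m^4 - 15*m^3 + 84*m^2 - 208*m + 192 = (m - 4)*(m^3 - 11*m^2 + 40*m - 48) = (m - 4)*(m - 3)*(m^2 - 8*m + 16) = (m - 4)^2*(m - 3)*(m - 4)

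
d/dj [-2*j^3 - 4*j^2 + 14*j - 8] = -6*j^2 - 8*j + 14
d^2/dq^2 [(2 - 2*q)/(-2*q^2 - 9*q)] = 4*(4*q^3 - 12*q^2 - 54*q - 81)/(q^3*(8*q^3 + 108*q^2 + 486*q + 729))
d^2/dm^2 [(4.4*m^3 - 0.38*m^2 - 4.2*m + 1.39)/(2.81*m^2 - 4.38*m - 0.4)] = (1.70530256582424e-13*m^4 + 103.032752*m^3 + 109.543554*m^2 - 126.747852*m + 71.052552)/(22.188041*m^6 - 103.754754*m^5 + 152.249172*m^4 - 54.488952*m^3 - 21.67248*m^2 - 2.1024*m - 0.064)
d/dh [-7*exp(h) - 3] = -7*exp(h)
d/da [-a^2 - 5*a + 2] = -2*a - 5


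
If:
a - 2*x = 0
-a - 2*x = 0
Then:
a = 0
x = 0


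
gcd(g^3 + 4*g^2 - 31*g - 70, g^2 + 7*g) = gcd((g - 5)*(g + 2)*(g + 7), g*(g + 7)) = g + 7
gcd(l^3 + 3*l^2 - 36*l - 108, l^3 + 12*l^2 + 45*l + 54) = l^2 + 9*l + 18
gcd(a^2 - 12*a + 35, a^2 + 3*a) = 1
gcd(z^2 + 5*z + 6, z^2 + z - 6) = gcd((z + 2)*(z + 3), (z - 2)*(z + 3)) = z + 3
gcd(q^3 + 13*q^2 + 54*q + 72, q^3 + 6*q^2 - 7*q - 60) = q + 4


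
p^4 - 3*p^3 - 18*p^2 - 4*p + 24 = (p - 6)*(p - 1)*(p + 2)^2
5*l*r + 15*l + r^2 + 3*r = (5*l + r)*(r + 3)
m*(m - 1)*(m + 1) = m^3 - m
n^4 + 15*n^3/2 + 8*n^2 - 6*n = n*(n - 1/2)*(n + 2)*(n + 6)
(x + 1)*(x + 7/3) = x^2 + 10*x/3 + 7/3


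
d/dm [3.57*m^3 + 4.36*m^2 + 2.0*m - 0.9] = 10.71*m^2 + 8.72*m + 2.0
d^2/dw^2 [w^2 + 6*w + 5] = 2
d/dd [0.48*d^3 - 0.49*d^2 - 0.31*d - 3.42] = 1.44*d^2 - 0.98*d - 0.31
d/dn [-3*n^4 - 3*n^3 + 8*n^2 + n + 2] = -12*n^3 - 9*n^2 + 16*n + 1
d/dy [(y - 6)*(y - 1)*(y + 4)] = 3*y^2 - 6*y - 22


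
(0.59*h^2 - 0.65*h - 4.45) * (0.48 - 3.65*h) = -2.1535*h^3 + 2.6557*h^2 + 15.9305*h - 2.136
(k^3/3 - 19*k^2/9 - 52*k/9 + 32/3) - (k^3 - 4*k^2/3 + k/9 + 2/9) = -2*k^3/3 - 7*k^2/9 - 53*k/9 + 94/9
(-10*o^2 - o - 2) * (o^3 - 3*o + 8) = -10*o^5 - o^4 + 28*o^3 - 77*o^2 - 2*o - 16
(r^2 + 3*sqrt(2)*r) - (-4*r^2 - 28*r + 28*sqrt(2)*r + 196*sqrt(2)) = 5*r^2 - 25*sqrt(2)*r + 28*r - 196*sqrt(2)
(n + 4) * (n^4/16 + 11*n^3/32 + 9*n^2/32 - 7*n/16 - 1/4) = n^5/16 + 19*n^4/32 + 53*n^3/32 + 11*n^2/16 - 2*n - 1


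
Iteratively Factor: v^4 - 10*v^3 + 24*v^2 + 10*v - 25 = (v + 1)*(v^3 - 11*v^2 + 35*v - 25) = (v - 5)*(v + 1)*(v^2 - 6*v + 5) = (v - 5)*(v - 1)*(v + 1)*(v - 5)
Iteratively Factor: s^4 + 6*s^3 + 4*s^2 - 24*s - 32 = (s + 2)*(s^3 + 4*s^2 - 4*s - 16) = (s - 2)*(s + 2)*(s^2 + 6*s + 8) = (s - 2)*(s + 2)^2*(s + 4)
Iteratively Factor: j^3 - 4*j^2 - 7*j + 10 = (j - 1)*(j^2 - 3*j - 10) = (j - 1)*(j + 2)*(j - 5)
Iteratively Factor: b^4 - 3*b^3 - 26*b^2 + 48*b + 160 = (b + 2)*(b^3 - 5*b^2 - 16*b + 80) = (b + 2)*(b + 4)*(b^2 - 9*b + 20) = (b - 4)*(b + 2)*(b + 4)*(b - 5)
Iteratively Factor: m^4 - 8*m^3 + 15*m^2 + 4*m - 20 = (m + 1)*(m^3 - 9*m^2 + 24*m - 20) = (m - 5)*(m + 1)*(m^2 - 4*m + 4) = (m - 5)*(m - 2)*(m + 1)*(m - 2)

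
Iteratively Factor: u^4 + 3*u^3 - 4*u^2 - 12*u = (u + 3)*(u^3 - 4*u) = (u + 2)*(u + 3)*(u^2 - 2*u) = (u - 2)*(u + 2)*(u + 3)*(u)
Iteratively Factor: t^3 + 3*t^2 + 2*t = (t)*(t^2 + 3*t + 2) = t*(t + 2)*(t + 1)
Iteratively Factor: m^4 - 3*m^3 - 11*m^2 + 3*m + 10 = (m + 1)*(m^3 - 4*m^2 - 7*m + 10) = (m - 1)*(m + 1)*(m^2 - 3*m - 10) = (m - 5)*(m - 1)*(m + 1)*(m + 2)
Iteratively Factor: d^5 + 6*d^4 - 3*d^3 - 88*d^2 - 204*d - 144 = (d + 2)*(d^4 + 4*d^3 - 11*d^2 - 66*d - 72) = (d - 4)*(d + 2)*(d^3 + 8*d^2 + 21*d + 18) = (d - 4)*(d + 2)^2*(d^2 + 6*d + 9) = (d - 4)*(d + 2)^2*(d + 3)*(d + 3)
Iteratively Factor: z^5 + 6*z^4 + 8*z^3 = (z)*(z^4 + 6*z^3 + 8*z^2) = z^2*(z^3 + 6*z^2 + 8*z) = z^2*(z + 2)*(z^2 + 4*z) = z^2*(z + 2)*(z + 4)*(z)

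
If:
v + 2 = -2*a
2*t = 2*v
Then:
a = -v/2 - 1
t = v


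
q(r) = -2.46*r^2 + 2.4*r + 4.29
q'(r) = 2.4 - 4.92*r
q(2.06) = -1.21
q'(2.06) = -7.74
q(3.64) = -19.57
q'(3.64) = -15.51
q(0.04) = 4.38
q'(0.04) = 2.20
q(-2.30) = -14.24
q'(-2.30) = 13.72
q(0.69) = 4.77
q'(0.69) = -0.99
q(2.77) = -7.94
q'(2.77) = -11.23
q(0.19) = 4.66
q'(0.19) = 1.47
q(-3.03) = -25.57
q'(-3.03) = 17.31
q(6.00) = -69.87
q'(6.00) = -27.12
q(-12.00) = -378.75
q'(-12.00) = 61.44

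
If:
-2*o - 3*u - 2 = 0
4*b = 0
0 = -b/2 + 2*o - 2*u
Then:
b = 0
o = -2/5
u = -2/5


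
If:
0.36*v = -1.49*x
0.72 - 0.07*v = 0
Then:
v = 10.29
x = -2.49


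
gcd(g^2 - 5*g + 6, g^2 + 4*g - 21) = g - 3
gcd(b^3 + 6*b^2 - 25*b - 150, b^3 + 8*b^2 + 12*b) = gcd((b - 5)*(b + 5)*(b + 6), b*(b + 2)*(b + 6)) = b + 6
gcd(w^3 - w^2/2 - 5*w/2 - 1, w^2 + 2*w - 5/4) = 1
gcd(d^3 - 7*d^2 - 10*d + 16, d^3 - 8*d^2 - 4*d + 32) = d^2 - 6*d - 16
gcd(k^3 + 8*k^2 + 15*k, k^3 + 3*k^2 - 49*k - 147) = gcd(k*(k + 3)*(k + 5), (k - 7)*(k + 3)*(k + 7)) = k + 3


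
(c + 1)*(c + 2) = c^2 + 3*c + 2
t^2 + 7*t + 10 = (t + 2)*(t + 5)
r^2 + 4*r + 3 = (r + 1)*(r + 3)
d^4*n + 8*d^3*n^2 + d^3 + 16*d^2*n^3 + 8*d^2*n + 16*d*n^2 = d*(d + 4*n)^2*(d*n + 1)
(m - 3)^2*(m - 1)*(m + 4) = m^4 - 3*m^3 - 13*m^2 + 51*m - 36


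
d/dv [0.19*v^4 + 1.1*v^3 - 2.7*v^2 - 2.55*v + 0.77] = 0.76*v^3 + 3.3*v^2 - 5.4*v - 2.55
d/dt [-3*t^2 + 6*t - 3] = 6 - 6*t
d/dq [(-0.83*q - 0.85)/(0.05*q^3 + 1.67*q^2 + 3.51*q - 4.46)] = (0.083*q^3 + 1.5136*q^2 + 2.839*q + 6.6853)/(0.0025*q^6 + 0.167*q^5 + 3.1399*q^4 + 11.2774*q^3 - 2.5763*q^2 - 31.3092*q + 19.8916)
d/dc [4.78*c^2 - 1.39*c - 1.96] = 9.56*c - 1.39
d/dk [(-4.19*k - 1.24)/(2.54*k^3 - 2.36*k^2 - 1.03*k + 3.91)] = (21.2852*k^3 - 0.4396*k^2 - 5.8528*k - 17.6601)/(6.4516*k^6 - 11.9888*k^5 + 0.337199999999999*k^4 + 24.7244*k^3 - 17.3943*k^2 - 8.0546*k + 15.2881)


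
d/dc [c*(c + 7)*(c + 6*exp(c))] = 6*c^2*exp(c) + 3*c^2 + 54*c*exp(c) + 14*c + 42*exp(c)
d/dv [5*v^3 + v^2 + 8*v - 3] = 15*v^2 + 2*v + 8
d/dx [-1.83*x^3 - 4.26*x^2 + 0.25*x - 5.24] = -5.49*x^2 - 8.52*x + 0.25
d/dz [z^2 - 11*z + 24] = 2*z - 11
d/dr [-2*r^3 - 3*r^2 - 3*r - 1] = -6*r^2 - 6*r - 3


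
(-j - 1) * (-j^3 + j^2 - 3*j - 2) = j^4 + 2*j^2 + 5*j + 2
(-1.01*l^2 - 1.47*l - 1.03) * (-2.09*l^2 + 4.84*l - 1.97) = 2.1109*l^4 - 1.8161*l^3 - 2.9724*l^2 - 2.0893*l + 2.0291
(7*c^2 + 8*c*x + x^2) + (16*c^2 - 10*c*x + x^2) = 23*c^2 - 2*c*x + 2*x^2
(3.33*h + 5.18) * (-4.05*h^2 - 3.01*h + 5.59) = -13.4865*h^3 - 31.0023*h^2 + 3.0229*h + 28.9562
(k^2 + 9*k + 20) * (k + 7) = k^3 + 16*k^2 + 83*k + 140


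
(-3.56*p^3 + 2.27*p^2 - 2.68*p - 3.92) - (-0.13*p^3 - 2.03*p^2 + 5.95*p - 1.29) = -3.43*p^3 + 4.3*p^2 - 8.63*p - 2.63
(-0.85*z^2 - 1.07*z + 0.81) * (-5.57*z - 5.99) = 4.7345*z^3 + 11.0514*z^2 + 1.8976*z - 4.8519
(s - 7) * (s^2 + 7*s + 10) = s^3 - 39*s - 70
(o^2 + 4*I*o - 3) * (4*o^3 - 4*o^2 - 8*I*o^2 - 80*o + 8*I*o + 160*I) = 4*o^5 - 4*o^4 + 8*I*o^4 - 60*o^3 - 8*I*o^3 - 20*o^2 - 136*I*o^2 - 400*o - 24*I*o - 480*I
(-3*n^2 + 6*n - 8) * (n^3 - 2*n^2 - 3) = -3*n^5 + 12*n^4 - 20*n^3 + 25*n^2 - 18*n + 24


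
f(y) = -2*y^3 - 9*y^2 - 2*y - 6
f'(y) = -6*y^2 - 18*y - 2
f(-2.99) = -27.02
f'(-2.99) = -1.82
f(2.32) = -84.06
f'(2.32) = -76.05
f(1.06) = -20.61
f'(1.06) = -27.82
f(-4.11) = -10.96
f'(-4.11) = -29.37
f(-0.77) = -8.88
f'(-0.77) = 8.30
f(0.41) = -8.47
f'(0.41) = -10.39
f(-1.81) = -20.01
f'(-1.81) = 10.92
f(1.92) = -57.17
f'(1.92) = -58.68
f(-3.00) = -27.00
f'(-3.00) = -2.00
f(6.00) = -774.00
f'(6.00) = -326.00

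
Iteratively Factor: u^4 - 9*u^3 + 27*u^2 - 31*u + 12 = (u - 4)*(u^3 - 5*u^2 + 7*u - 3) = (u - 4)*(u - 1)*(u^2 - 4*u + 3) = (u - 4)*(u - 3)*(u - 1)*(u - 1)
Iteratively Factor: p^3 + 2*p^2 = (p)*(p^2 + 2*p) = p^2*(p + 2)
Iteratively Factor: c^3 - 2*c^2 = (c)*(c^2 - 2*c) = c^2*(c - 2)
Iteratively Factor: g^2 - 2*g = (g - 2)*(g)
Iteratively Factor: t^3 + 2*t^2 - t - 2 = (t - 1)*(t^2 + 3*t + 2) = (t - 1)*(t + 2)*(t + 1)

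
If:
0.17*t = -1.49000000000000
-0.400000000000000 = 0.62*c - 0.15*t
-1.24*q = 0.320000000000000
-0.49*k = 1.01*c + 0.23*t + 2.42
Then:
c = -2.77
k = 4.88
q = -0.26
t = -8.76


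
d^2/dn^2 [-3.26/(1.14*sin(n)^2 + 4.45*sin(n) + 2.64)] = (16.946784*sin(n)^4 + 49.61394*sin(n)^3 - 0.109209999999976*sin(n)^2 - 137.52636*sin(n) - 109.489708)/(1.14*sin(n)^2 + 4.45*sin(n) + 2.64)^3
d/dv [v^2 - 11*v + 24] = 2*v - 11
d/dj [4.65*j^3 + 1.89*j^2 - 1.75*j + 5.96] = 13.95*j^2 + 3.78*j - 1.75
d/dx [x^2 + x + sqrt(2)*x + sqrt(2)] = 2*x + 1 + sqrt(2)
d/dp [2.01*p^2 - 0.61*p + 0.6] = 4.02*p - 0.61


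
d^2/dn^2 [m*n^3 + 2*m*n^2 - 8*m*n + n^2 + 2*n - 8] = 6*m*n + 4*m + 2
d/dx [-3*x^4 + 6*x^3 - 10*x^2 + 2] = 2*x*(-6*x^2 + 9*x - 10)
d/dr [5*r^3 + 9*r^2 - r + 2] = 15*r^2 + 18*r - 1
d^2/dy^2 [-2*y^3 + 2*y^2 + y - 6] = 4 - 12*y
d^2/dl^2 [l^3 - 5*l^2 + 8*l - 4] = 6*l - 10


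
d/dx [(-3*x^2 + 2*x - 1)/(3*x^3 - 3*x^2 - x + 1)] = (9*x^4 - 12*x^3 + 18*x^2 - 12*x + 1)/(9*x^6 - 18*x^5 + 3*x^4 + 12*x^3 - 5*x^2 - 2*x + 1)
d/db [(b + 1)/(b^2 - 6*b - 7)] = -1/(b^2 - 14*b + 49)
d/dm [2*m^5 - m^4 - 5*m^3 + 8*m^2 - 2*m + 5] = 10*m^4 - 4*m^3 - 15*m^2 + 16*m - 2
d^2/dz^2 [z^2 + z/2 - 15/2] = 2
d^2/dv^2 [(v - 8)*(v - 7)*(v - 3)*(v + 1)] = 12*v^2 - 102*v + 166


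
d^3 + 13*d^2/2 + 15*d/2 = d*(d + 3/2)*(d + 5)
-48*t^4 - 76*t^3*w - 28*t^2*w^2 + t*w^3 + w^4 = (-6*t + w)*(t + w)*(2*t + w)*(4*t + w)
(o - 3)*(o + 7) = o^2 + 4*o - 21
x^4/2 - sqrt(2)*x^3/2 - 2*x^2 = x^2*(x/2 + sqrt(2)/2)*(x - 2*sqrt(2))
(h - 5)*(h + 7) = h^2 + 2*h - 35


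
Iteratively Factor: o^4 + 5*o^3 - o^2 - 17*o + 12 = (o - 1)*(o^3 + 6*o^2 + 5*o - 12) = (o - 1)*(o + 4)*(o^2 + 2*o - 3) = (o - 1)^2*(o + 4)*(o + 3)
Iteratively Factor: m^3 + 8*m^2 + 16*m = (m + 4)*(m^2 + 4*m) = m*(m + 4)*(m + 4)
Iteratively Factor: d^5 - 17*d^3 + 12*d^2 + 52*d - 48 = (d - 1)*(d^4 + d^3 - 16*d^2 - 4*d + 48) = (d - 1)*(d + 2)*(d^3 - d^2 - 14*d + 24) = (d - 3)*(d - 1)*(d + 2)*(d^2 + 2*d - 8) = (d - 3)*(d - 2)*(d - 1)*(d + 2)*(d + 4)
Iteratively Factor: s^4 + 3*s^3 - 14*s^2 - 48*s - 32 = (s + 4)*(s^3 - s^2 - 10*s - 8) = (s + 1)*(s + 4)*(s^2 - 2*s - 8) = (s + 1)*(s + 2)*(s + 4)*(s - 4)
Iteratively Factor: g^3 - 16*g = (g + 4)*(g^2 - 4*g) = g*(g + 4)*(g - 4)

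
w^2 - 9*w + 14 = (w - 7)*(w - 2)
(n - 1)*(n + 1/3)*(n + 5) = n^3 + 13*n^2/3 - 11*n/3 - 5/3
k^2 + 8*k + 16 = (k + 4)^2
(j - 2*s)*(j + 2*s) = j^2 - 4*s^2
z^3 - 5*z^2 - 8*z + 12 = (z - 6)*(z - 1)*(z + 2)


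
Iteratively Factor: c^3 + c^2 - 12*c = (c + 4)*(c^2 - 3*c) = c*(c + 4)*(c - 3)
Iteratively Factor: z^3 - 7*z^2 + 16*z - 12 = (z - 2)*(z^2 - 5*z + 6) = (z - 2)^2*(z - 3)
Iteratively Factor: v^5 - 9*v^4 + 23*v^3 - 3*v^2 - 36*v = (v - 3)*(v^4 - 6*v^3 + 5*v^2 + 12*v) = (v - 3)*(v + 1)*(v^3 - 7*v^2 + 12*v) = v*(v - 3)*(v + 1)*(v^2 - 7*v + 12) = v*(v - 4)*(v - 3)*(v + 1)*(v - 3)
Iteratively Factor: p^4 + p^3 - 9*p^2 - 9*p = (p - 3)*(p^3 + 4*p^2 + 3*p) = (p - 3)*(p + 3)*(p^2 + p) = p*(p - 3)*(p + 3)*(p + 1)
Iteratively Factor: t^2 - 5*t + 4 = (t - 4)*(t - 1)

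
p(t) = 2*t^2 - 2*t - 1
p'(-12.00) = -50.00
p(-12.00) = 311.00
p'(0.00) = -2.00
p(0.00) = -1.00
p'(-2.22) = -10.88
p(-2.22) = 13.30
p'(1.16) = 2.64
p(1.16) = -0.63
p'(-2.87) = -13.48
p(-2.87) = 21.21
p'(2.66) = 8.64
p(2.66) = 7.83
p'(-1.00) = -6.00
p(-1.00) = 3.00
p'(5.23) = 18.92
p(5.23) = 43.25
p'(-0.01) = -2.04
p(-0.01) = -0.98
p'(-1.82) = -9.28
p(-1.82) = 9.26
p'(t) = 4*t - 2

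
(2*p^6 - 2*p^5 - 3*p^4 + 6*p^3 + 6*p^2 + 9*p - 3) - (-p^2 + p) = 2*p^6 - 2*p^5 - 3*p^4 + 6*p^3 + 7*p^2 + 8*p - 3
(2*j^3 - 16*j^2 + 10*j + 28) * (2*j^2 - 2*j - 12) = 4*j^5 - 36*j^4 + 28*j^3 + 228*j^2 - 176*j - 336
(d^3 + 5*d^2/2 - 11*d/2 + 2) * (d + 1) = d^4 + 7*d^3/2 - 3*d^2 - 7*d/2 + 2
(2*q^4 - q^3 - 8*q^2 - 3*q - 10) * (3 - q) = -2*q^5 + 7*q^4 + 5*q^3 - 21*q^2 + q - 30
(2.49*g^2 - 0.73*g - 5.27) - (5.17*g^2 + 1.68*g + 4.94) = -2.68*g^2 - 2.41*g - 10.21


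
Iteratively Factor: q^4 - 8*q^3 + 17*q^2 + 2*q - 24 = (q - 2)*(q^3 - 6*q^2 + 5*q + 12) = (q - 4)*(q - 2)*(q^2 - 2*q - 3) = (q - 4)*(q - 3)*(q - 2)*(q + 1)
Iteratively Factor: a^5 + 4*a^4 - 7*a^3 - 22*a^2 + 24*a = (a - 2)*(a^4 + 6*a^3 + 5*a^2 - 12*a) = (a - 2)*(a - 1)*(a^3 + 7*a^2 + 12*a) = (a - 2)*(a - 1)*(a + 4)*(a^2 + 3*a) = (a - 2)*(a - 1)*(a + 3)*(a + 4)*(a)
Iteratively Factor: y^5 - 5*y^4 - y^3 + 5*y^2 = (y - 1)*(y^4 - 4*y^3 - 5*y^2) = (y - 1)*(y + 1)*(y^3 - 5*y^2) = (y - 5)*(y - 1)*(y + 1)*(y^2) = y*(y - 5)*(y - 1)*(y + 1)*(y)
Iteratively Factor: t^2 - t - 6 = (t + 2)*(t - 3)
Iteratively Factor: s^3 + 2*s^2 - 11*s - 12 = (s + 4)*(s^2 - 2*s - 3) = (s + 1)*(s + 4)*(s - 3)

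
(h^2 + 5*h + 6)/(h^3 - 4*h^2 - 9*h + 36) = (h + 2)/(h^2 - 7*h + 12)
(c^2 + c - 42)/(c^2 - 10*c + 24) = (c + 7)/(c - 4)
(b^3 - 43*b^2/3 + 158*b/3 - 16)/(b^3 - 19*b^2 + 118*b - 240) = (b - 1/3)/(b - 5)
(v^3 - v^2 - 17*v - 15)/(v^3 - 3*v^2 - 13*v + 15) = (v + 1)/(v - 1)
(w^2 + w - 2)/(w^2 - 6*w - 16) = (w - 1)/(w - 8)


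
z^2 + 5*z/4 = z*(z + 5/4)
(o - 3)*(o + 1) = o^2 - 2*o - 3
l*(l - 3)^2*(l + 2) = l^4 - 4*l^3 - 3*l^2 + 18*l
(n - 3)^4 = n^4 - 12*n^3 + 54*n^2 - 108*n + 81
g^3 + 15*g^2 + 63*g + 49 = (g + 1)*(g + 7)^2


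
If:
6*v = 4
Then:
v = 2/3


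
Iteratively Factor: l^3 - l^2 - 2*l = (l + 1)*(l^2 - 2*l) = (l - 2)*(l + 1)*(l)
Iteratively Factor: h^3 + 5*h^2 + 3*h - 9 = (h + 3)*(h^2 + 2*h - 3) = (h + 3)^2*(h - 1)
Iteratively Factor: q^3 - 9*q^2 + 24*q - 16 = (q - 4)*(q^2 - 5*q + 4) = (q - 4)*(q - 1)*(q - 4)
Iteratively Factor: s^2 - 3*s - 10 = (s - 5)*(s + 2)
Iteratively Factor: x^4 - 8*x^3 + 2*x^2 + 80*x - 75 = (x + 3)*(x^3 - 11*x^2 + 35*x - 25) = (x - 5)*(x + 3)*(x^2 - 6*x + 5) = (x - 5)^2*(x + 3)*(x - 1)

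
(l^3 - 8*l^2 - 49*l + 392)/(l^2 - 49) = l - 8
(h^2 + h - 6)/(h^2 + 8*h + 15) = (h - 2)/(h + 5)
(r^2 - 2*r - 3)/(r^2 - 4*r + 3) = (r + 1)/(r - 1)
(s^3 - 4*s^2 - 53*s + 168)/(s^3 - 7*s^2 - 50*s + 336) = (s - 3)/(s - 6)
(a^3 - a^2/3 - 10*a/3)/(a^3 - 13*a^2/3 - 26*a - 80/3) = a*(a - 2)/(a^2 - 6*a - 16)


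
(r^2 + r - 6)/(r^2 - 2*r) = (r + 3)/r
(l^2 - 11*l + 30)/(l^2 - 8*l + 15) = (l - 6)/(l - 3)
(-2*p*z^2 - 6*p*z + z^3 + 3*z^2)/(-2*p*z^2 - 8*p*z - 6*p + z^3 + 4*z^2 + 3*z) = z/(z + 1)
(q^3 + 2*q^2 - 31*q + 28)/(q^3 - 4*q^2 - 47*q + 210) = (q^2 - 5*q + 4)/(q^2 - 11*q + 30)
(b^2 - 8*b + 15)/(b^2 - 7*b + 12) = (b - 5)/(b - 4)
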